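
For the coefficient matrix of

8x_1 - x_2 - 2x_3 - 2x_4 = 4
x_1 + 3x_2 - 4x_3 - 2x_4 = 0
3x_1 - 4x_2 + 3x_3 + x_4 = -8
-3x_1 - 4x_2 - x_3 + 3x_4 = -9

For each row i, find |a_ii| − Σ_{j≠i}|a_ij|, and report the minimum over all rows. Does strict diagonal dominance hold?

row 1: |8| − (1+2+2) = 3
row 2: |3| − (1+4+2) = -4
row 3: |3| − (3+4+1) = -5
row 4: |3| − (3+4+1) = -5
minimum over rows = -5 → not strictly diagonally dominant

-5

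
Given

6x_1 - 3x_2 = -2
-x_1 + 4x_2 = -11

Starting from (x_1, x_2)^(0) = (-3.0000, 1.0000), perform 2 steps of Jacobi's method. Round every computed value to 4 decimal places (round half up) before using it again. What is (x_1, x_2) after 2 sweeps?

Iteration 1:
  x_1 = (-2 - (-3)·1.0000) / (6) = 0.1667
  x_2 = (-11 - (-1)·-3.0000) / (4) = -3.5000
Iteration 2:
  x_1 = (-2 - (-3)·-3.5000) / (6) = -2.0833
  x_2 = (-11 - (-1)·0.1667) / (4) = -2.7083

(-2.0833, -2.7083)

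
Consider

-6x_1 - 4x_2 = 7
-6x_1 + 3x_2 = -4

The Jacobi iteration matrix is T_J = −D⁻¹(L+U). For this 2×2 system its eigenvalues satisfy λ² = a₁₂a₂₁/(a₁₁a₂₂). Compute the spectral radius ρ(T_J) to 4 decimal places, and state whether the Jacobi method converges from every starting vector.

a₁₂a₂₁/(a₁₁a₂₂) = (-4)·(-6) / ((-6)·(3)) = -1.333333
ρ = √|-1.333333| = √1.333333 = 1.1547
ρ > 1, so Jacobi diverges

1.1547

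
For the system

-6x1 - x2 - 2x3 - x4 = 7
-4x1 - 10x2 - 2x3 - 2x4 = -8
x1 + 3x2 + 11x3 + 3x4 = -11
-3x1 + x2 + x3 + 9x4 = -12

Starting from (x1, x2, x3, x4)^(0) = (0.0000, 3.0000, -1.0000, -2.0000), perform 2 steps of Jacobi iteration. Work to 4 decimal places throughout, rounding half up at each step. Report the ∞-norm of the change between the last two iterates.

Iteration 1:
  x1 = (7 - (-1)·3.0000 - (-2)·-1.0000 - (-1)·-2.0000) / (-6) = -1.0000
  x2 = (-8 - (-4)·0.0000 - (-2)·-1.0000 - (-2)·-2.0000) / (-10) = 1.4000
  x3 = (-11 - (1)·0.0000 - (3)·3.0000 - (3)·-2.0000) / (11) = -1.2727
  x4 = (-12 - (-3)·0.0000 - (1)·3.0000 - (1)·-1.0000) / (9) = -1.5556
Iteration 2:
  x1 = (7 - (-1)·1.4000 - (-2)·-1.2727 - (-1)·-1.5556) / (-6) = -0.7165
  x2 = (-8 - (-4)·-1.0000 - (-2)·-1.2727 - (-2)·-1.5556) / (-10) = 1.7657
  x3 = (-11 - (1)·-1.0000 - (3)·1.4000 - (3)·-1.5556) / (11) = -0.8667
  x4 = (-12 - (-3)·-1.0000 - (1)·1.4000 - (1)·-1.2727) / (9) = -1.6808
Change: (0.2835, 0.3657, 0.4060, -0.1252) → max |·| = 0.4060

0.4060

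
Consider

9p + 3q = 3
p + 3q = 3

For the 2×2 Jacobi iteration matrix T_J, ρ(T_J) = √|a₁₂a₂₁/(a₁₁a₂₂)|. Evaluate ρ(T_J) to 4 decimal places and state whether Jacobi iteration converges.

0.3333

a₁₂a₂₁/(a₁₁a₂₂) = (3)·(1) / ((9)·(3)) = 0.111111
ρ = √|0.111111| = √0.111111 = 0.3333
ρ < 1, so Jacobi converges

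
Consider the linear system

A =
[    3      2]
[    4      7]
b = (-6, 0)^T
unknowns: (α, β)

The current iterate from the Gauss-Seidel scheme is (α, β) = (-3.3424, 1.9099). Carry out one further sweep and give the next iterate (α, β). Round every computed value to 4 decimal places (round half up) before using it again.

One sweep:
  α = (-6 - (2)·1.9099) / (3) = -3.2733
  β = (0 - (4)·-3.2733) / (7) = 1.8705

(-3.2733, 1.8705)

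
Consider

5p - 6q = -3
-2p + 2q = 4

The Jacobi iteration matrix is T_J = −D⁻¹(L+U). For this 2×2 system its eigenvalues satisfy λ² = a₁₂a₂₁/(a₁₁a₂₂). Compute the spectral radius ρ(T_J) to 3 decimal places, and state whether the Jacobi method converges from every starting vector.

a₁₂a₂₁/(a₁₁a₂₂) = (-6)·(-2) / ((5)·(2)) = 1.200000
ρ = √|1.200000| = √1.200000 = 1.095
ρ > 1, so Jacobi diverges

1.095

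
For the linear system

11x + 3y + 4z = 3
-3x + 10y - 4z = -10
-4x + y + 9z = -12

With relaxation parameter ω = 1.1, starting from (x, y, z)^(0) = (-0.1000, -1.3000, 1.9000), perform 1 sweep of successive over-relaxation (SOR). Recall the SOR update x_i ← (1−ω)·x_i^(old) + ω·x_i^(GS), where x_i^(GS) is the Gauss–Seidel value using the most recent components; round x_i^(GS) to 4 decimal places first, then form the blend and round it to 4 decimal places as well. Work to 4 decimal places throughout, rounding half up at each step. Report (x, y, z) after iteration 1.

Iteration 1:
  x: GS value = (3 - (3)·-1.3000 - (4)·1.9000) / (11) = -0.0636;  x ← (1−ω)·-0.1000 + ω·-0.0636 = -0.0600
  y: GS value = (-10 - (-3)·-0.0600 - (-4)·1.9000) / (10) = -0.2580;  y ← (1−ω)·-1.3000 + ω·-0.2580 = -0.1538
  z: GS value = (-12 - (-4)·-0.0600 - (1)·-0.1538) / (9) = -1.3429;  z ← (1−ω)·1.9000 + ω·-1.3429 = -1.6672

(-0.0600, -0.1538, -1.6672)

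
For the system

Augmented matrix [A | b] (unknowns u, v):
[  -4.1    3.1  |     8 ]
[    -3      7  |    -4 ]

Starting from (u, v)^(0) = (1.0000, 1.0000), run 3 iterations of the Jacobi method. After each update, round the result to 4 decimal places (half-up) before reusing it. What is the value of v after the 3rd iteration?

Iteration 1:
  u = (8 - (3.1)·1.0000) / (-4.1) = -1.1951
  v = (-4 - (-3)·1.0000) / (7) = -0.1429
Iteration 2:
  u = (8 - (3.1)·-0.1429) / (-4.1) = -2.0593
  v = (-4 - (-3)·-1.1951) / (7) = -1.0836
Iteration 3:
  u = (8 - (3.1)·-1.0836) / (-4.1) = -2.7705
  v = (-4 - (-3)·-2.0593) / (7) = -1.4540

-1.4540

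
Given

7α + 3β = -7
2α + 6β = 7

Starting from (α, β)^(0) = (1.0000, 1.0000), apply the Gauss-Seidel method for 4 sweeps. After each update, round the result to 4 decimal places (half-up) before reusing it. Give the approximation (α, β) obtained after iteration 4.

Iteration 1:
  α = (-7 - (3)·1.0000) / (7) = -1.4286
  β = (7 - (2)·-1.4286) / (6) = 1.6429
Iteration 2:
  α = (-7 - (3)·1.6429) / (7) = -1.7041
  β = (7 - (2)·-1.7041) / (6) = 1.7347
Iteration 3:
  α = (-7 - (3)·1.7347) / (7) = -1.7434
  β = (7 - (2)·-1.7434) / (6) = 1.7478
Iteration 4:
  α = (-7 - (3)·1.7478) / (7) = -1.7491
  β = (7 - (2)·-1.7491) / (6) = 1.7497

(-1.7491, 1.7497)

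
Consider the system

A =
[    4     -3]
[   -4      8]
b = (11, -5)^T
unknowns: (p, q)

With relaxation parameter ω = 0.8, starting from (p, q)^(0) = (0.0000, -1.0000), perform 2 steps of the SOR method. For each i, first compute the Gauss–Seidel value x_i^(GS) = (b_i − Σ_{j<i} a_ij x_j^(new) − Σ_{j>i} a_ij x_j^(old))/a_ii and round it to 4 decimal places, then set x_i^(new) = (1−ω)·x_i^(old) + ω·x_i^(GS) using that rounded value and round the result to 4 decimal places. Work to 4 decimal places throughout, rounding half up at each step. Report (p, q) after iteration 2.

Iteration 1:
  p: GS value = (11 - (-3)·-1.0000) / (4) = 2.0000;  p ← (1−ω)·0.0000 + ω·2.0000 = 1.6000
  q: GS value = (-5 - (-4)·1.6000) / (8) = 0.1750;  q ← (1−ω)·-1.0000 + ω·0.1750 = -0.0600
Iteration 2:
  p: GS value = (11 - (-3)·-0.0600) / (4) = 2.7050;  p ← (1−ω)·1.6000 + ω·2.7050 = 2.4840
  q: GS value = (-5 - (-4)·2.4840) / (8) = 0.6170;  q ← (1−ω)·-0.0600 + ω·0.6170 = 0.4816

(2.4840, 0.4816)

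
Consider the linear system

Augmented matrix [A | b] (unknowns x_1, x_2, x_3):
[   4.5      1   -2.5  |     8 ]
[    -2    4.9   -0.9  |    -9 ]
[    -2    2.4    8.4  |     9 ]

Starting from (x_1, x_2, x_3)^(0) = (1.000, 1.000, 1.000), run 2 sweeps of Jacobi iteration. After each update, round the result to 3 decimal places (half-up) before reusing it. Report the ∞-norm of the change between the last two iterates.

Iteration 1:
  x_1 = (8 - (1)·1.000 - (-2.5)·1.000) / (4.5) = 2.111
  x_2 = (-9 - (-2)·1.000 - (-0.9)·1.000) / (4.9) = -1.245
  x_3 = (9 - (-2)·1.000 - (2.4)·1.000) / (8.4) = 1.024
Iteration 2:
  x_1 = (8 - (1)·-1.245 - (-2.5)·1.024) / (4.5) = 2.623
  x_2 = (-9 - (-2)·2.111 - (-0.9)·1.024) / (4.9) = -0.787
  x_3 = (9 - (-2)·2.111 - (2.4)·-1.245) / (8.4) = 1.930
Change: (0.512, 0.458, 0.906) → max |·| = 0.906

0.906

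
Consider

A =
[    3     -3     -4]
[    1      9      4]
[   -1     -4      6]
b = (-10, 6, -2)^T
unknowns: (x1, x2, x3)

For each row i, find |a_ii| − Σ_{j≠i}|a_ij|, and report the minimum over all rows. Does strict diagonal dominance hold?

row 1: |3| − (3+4) = -4
row 2: |9| − (1+4) = 4
row 3: |6| − (1+4) = 1
minimum over rows = -4 → not strictly diagonally dominant

-4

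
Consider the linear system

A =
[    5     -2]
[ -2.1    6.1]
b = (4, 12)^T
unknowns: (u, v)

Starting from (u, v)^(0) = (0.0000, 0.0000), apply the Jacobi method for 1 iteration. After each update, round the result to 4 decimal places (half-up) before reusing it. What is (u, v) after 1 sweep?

(0.8000, 1.9672)

Iteration 1:
  u = (4 - (-2)·0.0000) / (5) = 0.8000
  v = (12 - (-2.1)·0.0000) / (6.1) = 1.9672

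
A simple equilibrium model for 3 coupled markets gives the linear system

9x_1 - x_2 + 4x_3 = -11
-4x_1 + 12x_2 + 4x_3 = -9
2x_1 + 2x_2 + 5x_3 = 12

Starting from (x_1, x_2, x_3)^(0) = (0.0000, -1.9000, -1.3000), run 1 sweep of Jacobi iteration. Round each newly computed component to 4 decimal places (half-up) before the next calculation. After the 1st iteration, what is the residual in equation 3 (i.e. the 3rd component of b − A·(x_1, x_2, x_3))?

-1.4554

Iteration 1:
  x_1 = (-11 - (-1)·-1.9000 - (4)·-1.3000) / (9) = -0.8556
  x_2 = (-9 - (-4)·0.0000 - (4)·-1.3000) / (12) = -0.3167
  x_3 = (12 - (2)·0.0000 - (2)·-1.9000) / (5) = 3.1600
Residual b − A·x = (-16.2563, -21.2620, -1.4554)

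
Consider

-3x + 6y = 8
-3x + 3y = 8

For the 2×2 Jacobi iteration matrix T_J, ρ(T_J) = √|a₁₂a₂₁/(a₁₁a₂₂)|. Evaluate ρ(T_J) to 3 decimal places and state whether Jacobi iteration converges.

1.414

a₁₂a₂₁/(a₁₁a₂₂) = (6)·(-3) / ((-3)·(3)) = 2.000000
ρ = √|2.000000| = √2.000000 = 1.414
ρ > 1, so Jacobi diverges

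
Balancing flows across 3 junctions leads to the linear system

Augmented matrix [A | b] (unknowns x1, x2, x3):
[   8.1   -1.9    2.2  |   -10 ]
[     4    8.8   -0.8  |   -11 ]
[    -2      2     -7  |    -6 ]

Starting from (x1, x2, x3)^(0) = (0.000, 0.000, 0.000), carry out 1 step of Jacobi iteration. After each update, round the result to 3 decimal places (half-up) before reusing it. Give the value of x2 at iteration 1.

Iteration 1:
  x1 = (-10 - (-1.9)·0.000 - (2.2)·0.000) / (8.1) = -1.235
  x2 = (-11 - (4)·0.000 - (-0.8)·0.000) / (8.8) = -1.250
  x3 = (-6 - (-2)·0.000 - (2)·0.000) / (-7) = 0.857

-1.250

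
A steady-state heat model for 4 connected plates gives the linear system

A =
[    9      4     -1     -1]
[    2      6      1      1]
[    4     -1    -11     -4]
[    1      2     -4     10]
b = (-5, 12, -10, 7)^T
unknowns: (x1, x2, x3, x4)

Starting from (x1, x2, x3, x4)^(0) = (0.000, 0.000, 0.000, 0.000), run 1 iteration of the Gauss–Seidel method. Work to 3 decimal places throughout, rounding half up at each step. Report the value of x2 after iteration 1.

2.185

Iteration 1:
  x1 = (-5 - (4)·0.000 - (-1)·0.000 - (-1)·0.000) / (9) = -0.556
  x2 = (12 - (2)·-0.556 - (1)·0.000 - (1)·0.000) / (6) = 2.185
  x3 = (-10 - (4)·-0.556 - (-1)·2.185 - (-4)·0.000) / (-11) = 0.508
  x4 = (7 - (1)·-0.556 - (2)·2.185 - (-4)·0.508) / (10) = 0.522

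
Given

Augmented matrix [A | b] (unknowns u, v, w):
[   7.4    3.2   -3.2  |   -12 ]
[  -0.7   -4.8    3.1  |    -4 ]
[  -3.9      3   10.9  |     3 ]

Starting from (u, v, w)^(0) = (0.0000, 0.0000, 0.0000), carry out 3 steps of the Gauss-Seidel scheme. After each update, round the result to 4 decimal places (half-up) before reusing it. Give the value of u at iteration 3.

-2.2997

Iteration 1:
  u = (-12 - (3.2)·0.0000 - (-3.2)·0.0000) / (7.4) = -1.6216
  v = (-4 - (-0.7)·-1.6216 - (3.1)·0.0000) / (-4.8) = 1.0698
  w = (3 - (-3.9)·-1.6216 - (3)·1.0698) / (10.9) = -0.5994
Iteration 2:
  u = (-12 - (3.2)·1.0698 - (-3.2)·-0.5994) / (7.4) = -2.3434
  v = (-4 - (-0.7)·-2.3434 - (3.1)·-0.5994) / (-4.8) = 0.7880
  w = (3 - (-3.9)·-2.3434 - (3)·0.7880) / (10.9) = -0.7801
Iteration 3:
  u = (-12 - (3.2)·0.7880 - (-3.2)·-0.7801) / (7.4) = -2.2997
  v = (-4 - (-0.7)·-2.2997 - (3.1)·-0.7801) / (-4.8) = 0.6649
  w = (3 - (-3.9)·-2.2997 - (3)·0.6649) / (10.9) = -0.7306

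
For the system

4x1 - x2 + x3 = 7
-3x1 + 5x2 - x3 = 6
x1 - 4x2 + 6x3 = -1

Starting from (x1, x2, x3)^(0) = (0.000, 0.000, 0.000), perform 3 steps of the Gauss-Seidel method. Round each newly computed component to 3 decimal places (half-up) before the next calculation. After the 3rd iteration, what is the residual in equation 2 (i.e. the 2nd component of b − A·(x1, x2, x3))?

0.040

Iteration 1:
  x1 = (7 - (-1)·0.000 - (1)·0.000) / (4) = 1.750
  x2 = (6 - (-3)·1.750 - (-1)·0.000) / (5) = 2.250
  x3 = (-1 - (1)·1.750 - (-4)·2.250) / (6) = 1.042
Iteration 2:
  x1 = (7 - (-1)·2.250 - (1)·1.042) / (4) = 2.052
  x2 = (6 - (-3)·2.052 - (-1)·1.042) / (5) = 2.640
  x3 = (-1 - (1)·2.052 - (-4)·2.640) / (6) = 1.251
Iteration 3:
  x1 = (7 - (-1)·2.640 - (1)·1.251) / (4) = 2.097
  x2 = (6 - (-3)·2.097 - (-1)·1.251) / (5) = 2.708
  x3 = (-1 - (1)·2.097 - (-4)·2.708) / (6) = 1.289
Residual b − A·x = (0.031, 0.040, 0.001)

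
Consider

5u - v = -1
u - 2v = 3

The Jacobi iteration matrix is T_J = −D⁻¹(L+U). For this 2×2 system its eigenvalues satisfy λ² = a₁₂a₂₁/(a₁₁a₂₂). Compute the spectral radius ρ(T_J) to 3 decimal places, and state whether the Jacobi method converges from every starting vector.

0.316

a₁₂a₂₁/(a₁₁a₂₂) = (-1)·(1) / ((5)·(-2)) = 0.100000
ρ = √|0.100000| = √0.100000 = 0.316
ρ < 1, so Jacobi converges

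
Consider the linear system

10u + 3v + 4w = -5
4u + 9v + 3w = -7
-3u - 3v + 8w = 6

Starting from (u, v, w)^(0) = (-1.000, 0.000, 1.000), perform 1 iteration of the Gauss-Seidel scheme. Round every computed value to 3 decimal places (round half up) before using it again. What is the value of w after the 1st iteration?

0.146

Iteration 1:
  u = (-5 - (3)·0.000 - (4)·1.000) / (10) = -0.900
  v = (-7 - (4)·-0.900 - (3)·1.000) / (9) = -0.711
  w = (6 - (-3)·-0.900 - (-3)·-0.711) / (8) = 0.146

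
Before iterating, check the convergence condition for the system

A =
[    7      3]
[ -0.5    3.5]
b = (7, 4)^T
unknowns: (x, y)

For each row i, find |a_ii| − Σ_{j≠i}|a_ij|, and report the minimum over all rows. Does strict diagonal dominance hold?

row 1: |7| − (3) = 4
row 2: |3.5| − (0.5) = 3
minimum over rows = 3 → strictly diagonally dominant (convergence guaranteed)

3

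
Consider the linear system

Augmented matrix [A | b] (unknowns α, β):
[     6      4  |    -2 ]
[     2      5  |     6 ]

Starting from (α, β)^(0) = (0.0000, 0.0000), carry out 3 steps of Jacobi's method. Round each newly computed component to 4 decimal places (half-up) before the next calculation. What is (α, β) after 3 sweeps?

Iteration 1:
  α = (-2 - (4)·0.0000) / (6) = -0.3333
  β = (6 - (2)·0.0000) / (5) = 1.2000
Iteration 2:
  α = (-2 - (4)·1.2000) / (6) = -1.1333
  β = (6 - (2)·-0.3333) / (5) = 1.3333
Iteration 3:
  α = (-2 - (4)·1.3333) / (6) = -1.2222
  β = (6 - (2)·-1.1333) / (5) = 1.6533

(-1.2222, 1.6533)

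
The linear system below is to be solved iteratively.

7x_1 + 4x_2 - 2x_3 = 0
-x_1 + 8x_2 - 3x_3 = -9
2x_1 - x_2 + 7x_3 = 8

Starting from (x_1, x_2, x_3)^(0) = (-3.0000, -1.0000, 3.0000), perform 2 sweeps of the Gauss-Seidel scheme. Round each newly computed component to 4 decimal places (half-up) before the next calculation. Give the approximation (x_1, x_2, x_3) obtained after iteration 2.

Iteration 1:
  x_1 = (0 - (4)·-1.0000 - (-2)·3.0000) / (7) = 1.4286
  x_2 = (-9 - (-1)·1.4286 - (-3)·3.0000) / (8) = 0.1786
  x_3 = (8 - (2)·1.4286 - (-1)·0.1786) / (7) = 0.7602
Iteration 2:
  x_1 = (0 - (4)·0.1786 - (-2)·0.7602) / (7) = 0.1151
  x_2 = (-9 - (-1)·0.1151 - (-3)·0.7602) / (8) = -0.8255
  x_3 = (8 - (2)·0.1151 - (-1)·-0.8255) / (7) = 0.9920

(0.1151, -0.8255, 0.9920)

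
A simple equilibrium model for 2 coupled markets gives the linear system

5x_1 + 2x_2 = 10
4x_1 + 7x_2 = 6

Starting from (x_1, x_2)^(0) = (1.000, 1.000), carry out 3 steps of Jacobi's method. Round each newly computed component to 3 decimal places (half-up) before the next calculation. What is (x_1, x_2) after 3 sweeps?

(2.023, -0.221)

Iteration 1:
  x_1 = (10 - (2)·1.000) / (5) = 1.600
  x_2 = (6 - (4)·1.000) / (7) = 0.286
Iteration 2:
  x_1 = (10 - (2)·0.286) / (5) = 1.886
  x_2 = (6 - (4)·1.600) / (7) = -0.057
Iteration 3:
  x_1 = (10 - (2)·-0.057) / (5) = 2.023
  x_2 = (6 - (4)·1.886) / (7) = -0.221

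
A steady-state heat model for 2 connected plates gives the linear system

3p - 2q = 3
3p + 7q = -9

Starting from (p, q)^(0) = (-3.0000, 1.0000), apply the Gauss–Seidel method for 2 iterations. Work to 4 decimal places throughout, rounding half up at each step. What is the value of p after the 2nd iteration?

-0.3333

Iteration 1:
  p = (3 - (-2)·1.0000) / (3) = 1.6667
  q = (-9 - (3)·1.6667) / (7) = -2.0000
Iteration 2:
  p = (3 - (-2)·-2.0000) / (3) = -0.3333
  q = (-9 - (3)·-0.3333) / (7) = -1.1429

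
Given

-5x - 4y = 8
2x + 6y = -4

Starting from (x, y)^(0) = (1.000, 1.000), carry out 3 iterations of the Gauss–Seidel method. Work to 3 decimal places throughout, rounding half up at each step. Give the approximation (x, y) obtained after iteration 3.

(-1.522, -0.159)

Iteration 1:
  x = (8 - (-4)·1.000) / (-5) = -2.400
  y = (-4 - (2)·-2.400) / (6) = 0.133
Iteration 2:
  x = (8 - (-4)·0.133) / (-5) = -1.706
  y = (-4 - (2)·-1.706) / (6) = -0.098
Iteration 3:
  x = (8 - (-4)·-0.098) / (-5) = -1.522
  y = (-4 - (2)·-1.522) / (6) = -0.159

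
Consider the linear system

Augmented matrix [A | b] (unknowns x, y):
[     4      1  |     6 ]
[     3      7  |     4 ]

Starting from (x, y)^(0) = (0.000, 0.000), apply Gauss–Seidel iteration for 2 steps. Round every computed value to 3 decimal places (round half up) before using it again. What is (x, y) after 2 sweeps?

Iteration 1:
  x = (6 - (1)·0.000) / (4) = 1.500
  y = (4 - (3)·1.500) / (7) = -0.071
Iteration 2:
  x = (6 - (1)·-0.071) / (4) = 1.518
  y = (4 - (3)·1.518) / (7) = -0.079

(1.518, -0.079)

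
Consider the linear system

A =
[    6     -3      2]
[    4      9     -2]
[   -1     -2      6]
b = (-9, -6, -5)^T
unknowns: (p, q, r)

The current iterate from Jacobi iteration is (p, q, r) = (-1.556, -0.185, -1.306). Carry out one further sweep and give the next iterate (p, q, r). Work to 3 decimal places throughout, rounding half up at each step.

(-1.157, -0.265, -1.154)

One sweep:
  p = (-9 - (-3)·-0.185 - (2)·-1.306) / (6) = -1.157
  q = (-6 - (4)·-1.556 - (-2)·-1.306) / (9) = -0.265
  r = (-5 - (-1)·-1.556 - (-2)·-0.185) / (6) = -1.154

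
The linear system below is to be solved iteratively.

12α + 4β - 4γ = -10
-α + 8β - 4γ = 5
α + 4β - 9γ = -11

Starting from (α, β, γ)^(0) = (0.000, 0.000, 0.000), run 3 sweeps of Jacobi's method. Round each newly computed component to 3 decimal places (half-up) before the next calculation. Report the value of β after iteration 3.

1.249

Iteration 1:
  α = (-10 - (4)·0.000 - (-4)·0.000) / (12) = -0.833
  β = (5 - (-1)·0.000 - (-4)·0.000) / (8) = 0.625
  γ = (-11 - (1)·0.000 - (4)·0.000) / (-9) = 1.222
Iteration 2:
  α = (-10 - (4)·0.625 - (-4)·1.222) / (12) = -0.634
  β = (5 - (-1)·-0.833 - (-4)·1.222) / (8) = 1.132
  γ = (-11 - (1)·-0.833 - (4)·0.625) / (-9) = 1.407
Iteration 3:
  α = (-10 - (4)·1.132 - (-4)·1.407) / (12) = -0.742
  β = (5 - (-1)·-0.634 - (-4)·1.407) / (8) = 1.249
  γ = (-11 - (1)·-0.634 - (4)·1.132) / (-9) = 1.655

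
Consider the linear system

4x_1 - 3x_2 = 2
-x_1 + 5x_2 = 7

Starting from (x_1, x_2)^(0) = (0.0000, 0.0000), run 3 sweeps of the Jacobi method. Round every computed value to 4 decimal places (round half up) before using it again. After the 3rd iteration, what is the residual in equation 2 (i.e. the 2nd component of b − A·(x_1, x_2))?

0.0750

Iteration 1:
  x_1 = (2 - (-3)·0.0000) / (4) = 0.5000
  x_2 = (7 - (-1)·0.0000) / (5) = 1.4000
Iteration 2:
  x_1 = (2 - (-3)·1.4000) / (4) = 1.5500
  x_2 = (7 - (-1)·0.5000) / (5) = 1.5000
Iteration 3:
  x_1 = (2 - (-3)·1.5000) / (4) = 1.6250
  x_2 = (7 - (-1)·1.5500) / (5) = 1.7100
Residual b − A·x = (0.6300, 0.0750)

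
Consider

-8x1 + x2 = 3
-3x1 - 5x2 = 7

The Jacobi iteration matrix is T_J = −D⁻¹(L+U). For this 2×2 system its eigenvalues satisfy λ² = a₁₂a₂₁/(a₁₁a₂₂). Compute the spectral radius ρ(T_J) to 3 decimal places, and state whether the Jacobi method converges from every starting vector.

a₁₂a₂₁/(a₁₁a₂₂) = (1)·(-3) / ((-8)·(-5)) = -0.075000
ρ = √|-0.075000| = √0.075000 = 0.274
ρ < 1, so Jacobi converges

0.274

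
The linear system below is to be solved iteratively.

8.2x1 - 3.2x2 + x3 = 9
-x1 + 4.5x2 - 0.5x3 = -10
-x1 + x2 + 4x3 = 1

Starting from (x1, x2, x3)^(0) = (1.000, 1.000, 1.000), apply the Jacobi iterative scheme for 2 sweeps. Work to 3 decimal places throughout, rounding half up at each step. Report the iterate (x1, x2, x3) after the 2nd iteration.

(0.330, -1.891, 1.064)

Iteration 1:
  x1 = (9 - (-3.2)·1.000 - (1)·1.000) / (8.2) = 1.366
  x2 = (-10 - (-1)·1.000 - (-0.5)·1.000) / (4.5) = -1.889
  x3 = (1 - (-1)·1.000 - (1)·1.000) / (4) = 0.250
Iteration 2:
  x1 = (9 - (-3.2)·-1.889 - (1)·0.250) / (8.2) = 0.330
  x2 = (-10 - (-1)·1.366 - (-0.5)·0.250) / (4.5) = -1.891
  x3 = (1 - (-1)·1.366 - (1)·-1.889) / (4) = 1.064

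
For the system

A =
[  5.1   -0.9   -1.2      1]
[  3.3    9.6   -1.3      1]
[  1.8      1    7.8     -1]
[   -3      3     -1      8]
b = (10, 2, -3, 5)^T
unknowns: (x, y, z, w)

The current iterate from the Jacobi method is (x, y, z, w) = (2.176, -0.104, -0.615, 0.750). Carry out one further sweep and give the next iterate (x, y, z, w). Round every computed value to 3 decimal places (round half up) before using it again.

One sweep:
  x = (10 - (-0.9)·-0.104 - (-1.2)·-0.615 - (1)·0.750) / (5.1) = 1.651
  y = (2 - (3.3)·2.176 - (-1.3)·-0.615 - (1)·0.750) / (9.6) = -0.701
  z = (-3 - (1.8)·2.176 - (1)·-0.104 - (-1)·0.750) / (7.8) = -0.777
  w = (5 - (-3)·2.176 - (3)·-0.104 - (-1)·-0.615) / (8) = 1.403

(1.651, -0.701, -0.777, 1.403)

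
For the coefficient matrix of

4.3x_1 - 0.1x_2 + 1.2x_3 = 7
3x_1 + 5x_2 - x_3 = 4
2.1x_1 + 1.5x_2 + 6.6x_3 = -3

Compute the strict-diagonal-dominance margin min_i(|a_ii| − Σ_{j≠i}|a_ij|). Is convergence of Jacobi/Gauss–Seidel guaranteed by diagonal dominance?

row 1: |4.3| − (0.1+1.2) = 3
row 2: |5| − (3+1) = 1
row 3: |6.6| − (2.1+1.5) = 3
minimum over rows = 1 → strictly diagonally dominant (convergence guaranteed)

1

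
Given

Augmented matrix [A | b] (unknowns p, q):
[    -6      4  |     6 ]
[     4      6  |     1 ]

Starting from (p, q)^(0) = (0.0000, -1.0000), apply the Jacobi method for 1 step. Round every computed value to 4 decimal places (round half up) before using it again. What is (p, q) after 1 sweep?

Iteration 1:
  p = (6 - (4)·-1.0000) / (-6) = -1.6667
  q = (1 - (4)·0.0000) / (6) = 0.1667

(-1.6667, 0.1667)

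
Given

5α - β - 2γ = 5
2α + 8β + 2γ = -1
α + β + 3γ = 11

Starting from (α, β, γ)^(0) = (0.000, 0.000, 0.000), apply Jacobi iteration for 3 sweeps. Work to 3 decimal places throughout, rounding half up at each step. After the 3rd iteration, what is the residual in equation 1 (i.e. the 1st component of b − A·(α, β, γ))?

Iteration 1:
  α = (5 - (-1)·0.000 - (-2)·0.000) / (5) = 1.000
  β = (-1 - (2)·0.000 - (2)·0.000) / (8) = -0.125
  γ = (11 - (1)·0.000 - (1)·0.000) / (3) = 3.667
Iteration 2:
  α = (5 - (-1)·-0.125 - (-2)·3.667) / (5) = 2.442
  β = (-1 - (2)·1.000 - (2)·3.667) / (8) = -1.292
  γ = (11 - (1)·1.000 - (1)·-0.125) / (3) = 3.375
Iteration 3:
  α = (5 - (-1)·-1.292 - (-2)·3.375) / (5) = 2.092
  β = (-1 - (2)·2.442 - (2)·3.375) / (8) = -1.579
  γ = (11 - (1)·2.442 - (1)·-1.292) / (3) = 3.283
Residual b − A·x = (-0.473, 0.882, 0.638)

-0.473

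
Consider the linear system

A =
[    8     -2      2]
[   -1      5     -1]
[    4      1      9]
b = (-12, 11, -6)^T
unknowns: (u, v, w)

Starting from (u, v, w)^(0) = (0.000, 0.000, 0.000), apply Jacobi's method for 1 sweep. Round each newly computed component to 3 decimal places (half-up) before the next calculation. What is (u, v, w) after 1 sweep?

Iteration 1:
  u = (-12 - (-2)·0.000 - (2)·0.000) / (8) = -1.500
  v = (11 - (-1)·0.000 - (-1)·0.000) / (5) = 2.200
  w = (-6 - (4)·0.000 - (1)·0.000) / (9) = -0.667

(-1.500, 2.200, -0.667)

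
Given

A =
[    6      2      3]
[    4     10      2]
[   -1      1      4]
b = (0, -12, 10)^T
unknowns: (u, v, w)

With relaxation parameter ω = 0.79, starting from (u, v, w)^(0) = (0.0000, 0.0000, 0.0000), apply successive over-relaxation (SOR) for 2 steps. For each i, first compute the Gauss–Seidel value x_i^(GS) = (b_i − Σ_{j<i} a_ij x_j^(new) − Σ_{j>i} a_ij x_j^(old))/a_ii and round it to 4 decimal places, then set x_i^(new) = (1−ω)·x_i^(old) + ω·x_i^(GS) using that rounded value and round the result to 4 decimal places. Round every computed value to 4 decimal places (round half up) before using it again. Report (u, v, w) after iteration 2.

Iteration 1:
  u: GS value = (0 - (2)·0.0000 - (3)·0.0000) / (6) = 0.0000;  u ← (1−ω)·0.0000 + ω·0.0000 = 0.0000
  v: GS value = (-12 - (4)·0.0000 - (2)·0.0000) / (10) = -1.2000;  v ← (1−ω)·0.0000 + ω·-1.2000 = -0.9480
  w: GS value = (10 - (-1)·0.0000 - (1)·-0.9480) / (4) = 2.7370;  w ← (1−ω)·0.0000 + ω·2.7370 = 2.1622
Iteration 2:
  u: GS value = (0 - (2)·-0.9480 - (3)·2.1622) / (6) = -0.7651;  u ← (1−ω)·0.0000 + ω·-0.7651 = -0.6044
  v: GS value = (-12 - (4)·-0.6044 - (2)·2.1622) / (10) = -1.3907;  v ← (1−ω)·-0.9480 + ω·-1.3907 = -1.2977
  w: GS value = (10 - (-1)·-0.6044 - (1)·-1.2977) / (4) = 2.6733;  w ← (1−ω)·2.1622 + ω·2.6733 = 2.5660

(-0.6044, -1.2977, 2.5660)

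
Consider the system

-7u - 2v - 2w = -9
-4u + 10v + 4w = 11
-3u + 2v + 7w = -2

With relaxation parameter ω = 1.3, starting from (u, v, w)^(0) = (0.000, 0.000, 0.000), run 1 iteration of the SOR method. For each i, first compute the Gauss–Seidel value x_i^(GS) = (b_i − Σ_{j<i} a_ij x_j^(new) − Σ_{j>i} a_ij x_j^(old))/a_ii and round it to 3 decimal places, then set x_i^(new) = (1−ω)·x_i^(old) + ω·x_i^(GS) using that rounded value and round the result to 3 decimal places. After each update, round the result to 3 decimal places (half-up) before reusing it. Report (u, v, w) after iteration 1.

Iteration 1:
  u: GS value = (-9 - (-2)·0.000 - (-2)·0.000) / (-7) = 1.286;  u ← (1−ω)·0.000 + ω·1.286 = 1.672
  v: GS value = (11 - (-4)·1.672 - (4)·0.000) / (10) = 1.769;  v ← (1−ω)·0.000 + ω·1.769 = 2.300
  w: GS value = (-2 - (-3)·1.672 - (2)·2.300) / (7) = -0.226;  w ← (1−ω)·0.000 + ω·-0.226 = -0.294

(1.672, 2.300, -0.294)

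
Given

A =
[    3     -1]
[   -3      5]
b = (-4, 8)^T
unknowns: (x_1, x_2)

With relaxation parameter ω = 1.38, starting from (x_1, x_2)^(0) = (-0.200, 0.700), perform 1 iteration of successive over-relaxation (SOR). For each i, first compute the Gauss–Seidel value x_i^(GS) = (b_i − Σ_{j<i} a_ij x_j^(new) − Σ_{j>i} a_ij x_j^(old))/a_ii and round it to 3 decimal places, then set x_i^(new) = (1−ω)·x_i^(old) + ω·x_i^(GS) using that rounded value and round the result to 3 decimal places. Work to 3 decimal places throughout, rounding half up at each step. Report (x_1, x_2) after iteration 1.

Iteration 1:
  x_1: GS value = (-4 - (-1)·0.700) / (3) = -1.100;  x_1 ← (1−ω)·-0.200 + ω·-1.100 = -1.442
  x_2: GS value = (8 - (-3)·-1.442) / (5) = 0.735;  x_2 ← (1−ω)·0.700 + ω·0.735 = 0.748

(-1.442, 0.748)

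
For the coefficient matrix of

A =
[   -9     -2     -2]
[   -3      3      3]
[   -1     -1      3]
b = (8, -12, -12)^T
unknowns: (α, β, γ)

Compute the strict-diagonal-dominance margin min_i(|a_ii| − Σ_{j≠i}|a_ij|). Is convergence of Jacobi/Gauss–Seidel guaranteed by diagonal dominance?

-3

row 1: |-9| − (2+2) = 5
row 2: |3| − (3+3) = -3
row 3: |3| − (1+1) = 1
minimum over rows = -3 → not strictly diagonally dominant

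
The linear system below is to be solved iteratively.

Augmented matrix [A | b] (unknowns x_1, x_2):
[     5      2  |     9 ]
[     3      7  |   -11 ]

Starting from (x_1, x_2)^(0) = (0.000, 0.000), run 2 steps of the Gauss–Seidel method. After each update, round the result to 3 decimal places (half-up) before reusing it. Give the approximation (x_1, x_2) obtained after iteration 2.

(2.737, -2.744)

Iteration 1:
  x_1 = (9 - (2)·0.000) / (5) = 1.800
  x_2 = (-11 - (3)·1.800) / (7) = -2.343
Iteration 2:
  x_1 = (9 - (2)·-2.343) / (5) = 2.737
  x_2 = (-11 - (3)·2.737) / (7) = -2.744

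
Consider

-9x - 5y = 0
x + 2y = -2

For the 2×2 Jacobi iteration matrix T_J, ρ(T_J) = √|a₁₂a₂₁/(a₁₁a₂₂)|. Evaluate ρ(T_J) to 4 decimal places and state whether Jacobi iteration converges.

a₁₂a₂₁/(a₁₁a₂₂) = (-5)·(1) / ((-9)·(2)) = 0.277778
ρ = √|0.277778| = √0.277778 = 0.5270
ρ < 1, so Jacobi converges

0.5270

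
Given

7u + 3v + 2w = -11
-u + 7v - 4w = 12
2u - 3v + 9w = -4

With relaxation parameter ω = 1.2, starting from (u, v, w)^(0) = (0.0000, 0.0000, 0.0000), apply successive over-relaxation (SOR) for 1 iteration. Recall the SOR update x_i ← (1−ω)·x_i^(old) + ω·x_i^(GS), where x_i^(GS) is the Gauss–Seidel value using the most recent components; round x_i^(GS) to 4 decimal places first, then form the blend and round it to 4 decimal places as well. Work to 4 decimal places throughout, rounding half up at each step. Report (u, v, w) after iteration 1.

Iteration 1:
  u: GS value = (-11 - (3)·0.0000 - (2)·0.0000) / (7) = -1.5714;  u ← (1−ω)·0.0000 + ω·-1.5714 = -1.8857
  v: GS value = (12 - (-1)·-1.8857 - (-4)·0.0000) / (7) = 1.4449;  v ← (1−ω)·0.0000 + ω·1.4449 = 1.7339
  w: GS value = (-4 - (2)·-1.8857 - (-3)·1.7339) / (9) = 0.5526;  w ← (1−ω)·0.0000 + ω·0.5526 = 0.6631

(-1.8857, 1.7339, 0.6631)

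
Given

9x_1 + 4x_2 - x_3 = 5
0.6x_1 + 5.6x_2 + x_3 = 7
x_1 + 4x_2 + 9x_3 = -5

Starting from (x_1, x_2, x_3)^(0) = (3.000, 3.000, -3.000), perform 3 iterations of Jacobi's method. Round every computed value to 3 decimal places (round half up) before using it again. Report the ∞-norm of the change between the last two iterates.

Iteration 1:
  x_1 = (5 - (4)·3.000 - (-1)·-3.000) / (9) = -1.111
  x_2 = (7 - (0.6)·3.000 - (1)·-3.000) / (5.6) = 1.464
  x_3 = (-5 - (1)·3.000 - (4)·3.000) / (9) = -2.222
Iteration 2:
  x_1 = (5 - (4)·1.464 - (-1)·-2.222) / (9) = -0.342
  x_2 = (7 - (0.6)·-1.111 - (1)·-2.222) / (5.6) = 1.766
  x_3 = (-5 - (1)·-1.111 - (4)·1.464) / (9) = -1.083
Iteration 3:
  x_1 = (5 - (4)·1.766 - (-1)·-1.083) / (9) = -0.350
  x_2 = (7 - (0.6)·-0.342 - (1)·-1.083) / (5.6) = 1.480
  x_3 = (-5 - (1)·-0.342 - (4)·1.766) / (9) = -1.302
Change: (-0.008, -0.286, -0.219) → max |·| = 0.286

0.286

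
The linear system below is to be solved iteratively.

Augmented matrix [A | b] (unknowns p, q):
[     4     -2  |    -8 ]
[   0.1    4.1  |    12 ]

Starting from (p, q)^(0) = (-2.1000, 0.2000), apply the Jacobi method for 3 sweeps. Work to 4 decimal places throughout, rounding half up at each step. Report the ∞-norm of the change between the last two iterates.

0.0339

Iteration 1:
  p = (-8 - (-2)·0.2000) / (4) = -1.9000
  q = (12 - (0.1)·-2.1000) / (4.1) = 2.9780
Iteration 2:
  p = (-8 - (-2)·2.9780) / (4) = -0.5110
  q = (12 - (0.1)·-1.9000) / (4.1) = 2.9732
Iteration 3:
  p = (-8 - (-2)·2.9732) / (4) = -0.5134
  q = (12 - (0.1)·-0.5110) / (4.1) = 2.9393
Change: (-0.0024, -0.0339) → max |·| = 0.0339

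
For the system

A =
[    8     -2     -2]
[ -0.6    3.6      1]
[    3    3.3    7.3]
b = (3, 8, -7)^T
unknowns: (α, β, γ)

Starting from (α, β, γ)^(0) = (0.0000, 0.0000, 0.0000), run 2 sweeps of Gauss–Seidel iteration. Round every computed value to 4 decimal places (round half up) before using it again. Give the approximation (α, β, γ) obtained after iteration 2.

(0.4097, 2.8866, -2.4322)

Iteration 1:
  α = (3 - (-2)·0.0000 - (-2)·0.0000) / (8) = 0.3750
  β = (8 - (-0.6)·0.3750 - (1)·0.0000) / (3.6) = 2.2847
  γ = (-7 - (3)·0.3750 - (3.3)·2.2847) / (7.3) = -2.1458
Iteration 2:
  α = (3 - (-2)·2.2847 - (-2)·-2.1458) / (8) = 0.4097
  β = (8 - (-0.6)·0.4097 - (1)·-2.1458) / (3.6) = 2.8866
  γ = (-7 - (3)·0.4097 - (3.3)·2.8866) / (7.3) = -2.4322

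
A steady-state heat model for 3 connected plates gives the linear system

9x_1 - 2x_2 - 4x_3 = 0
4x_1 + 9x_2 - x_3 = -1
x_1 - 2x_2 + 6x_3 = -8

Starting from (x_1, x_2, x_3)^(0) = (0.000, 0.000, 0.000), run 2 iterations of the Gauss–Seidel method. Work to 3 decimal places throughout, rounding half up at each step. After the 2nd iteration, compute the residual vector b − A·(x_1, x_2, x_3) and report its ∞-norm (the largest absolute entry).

Iteration 1:
  x_1 = (0 - (-2)·0.000 - (-4)·0.000) / (9) = 0.000
  x_2 = (-1 - (4)·0.000 - (-1)·0.000) / (9) = -0.111
  x_3 = (-8 - (1)·0.000 - (-2)·-0.111) / (6) = -1.370
Iteration 2:
  x_1 = (0 - (-2)·-0.111 - (-4)·-1.370) / (9) = -0.634
  x_2 = (-1 - (4)·-0.634 - (-1)·-1.370) / (9) = 0.018
  x_3 = (-8 - (1)·-0.634 - (-2)·0.018) / (6) = -1.222
Residual b − A·x = (0.854, 0.152, 0.002); ∞-norm = 0.854

0.854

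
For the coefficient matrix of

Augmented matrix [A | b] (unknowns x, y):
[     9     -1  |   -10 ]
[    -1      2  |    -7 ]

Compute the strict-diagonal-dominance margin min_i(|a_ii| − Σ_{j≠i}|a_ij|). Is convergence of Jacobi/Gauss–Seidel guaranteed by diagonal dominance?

row 1: |9| − (1) = 8
row 2: |2| − (1) = 1
minimum over rows = 1 → strictly diagonally dominant (convergence guaranteed)

1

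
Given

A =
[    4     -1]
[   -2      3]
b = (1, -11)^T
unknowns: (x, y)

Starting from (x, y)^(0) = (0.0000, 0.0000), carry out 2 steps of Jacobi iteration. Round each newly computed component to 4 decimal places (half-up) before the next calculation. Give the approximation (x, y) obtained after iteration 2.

Iteration 1:
  x = (1 - (-1)·0.0000) / (4) = 0.2500
  y = (-11 - (-2)·0.0000) / (3) = -3.6667
Iteration 2:
  x = (1 - (-1)·-3.6667) / (4) = -0.6667
  y = (-11 - (-2)·0.2500) / (3) = -3.5000

(-0.6667, -3.5000)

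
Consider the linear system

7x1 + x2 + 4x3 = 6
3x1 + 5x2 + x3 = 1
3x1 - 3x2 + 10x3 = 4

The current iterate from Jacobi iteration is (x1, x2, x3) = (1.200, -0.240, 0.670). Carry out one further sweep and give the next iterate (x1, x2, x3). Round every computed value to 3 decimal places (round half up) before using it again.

One sweep:
  x1 = (6 - (1)·-0.240 - (4)·0.670) / (7) = 0.509
  x2 = (1 - (3)·1.200 - (1)·0.670) / (5) = -0.654
  x3 = (4 - (3)·1.200 - (-3)·-0.240) / (10) = -0.032

(0.509, -0.654, -0.032)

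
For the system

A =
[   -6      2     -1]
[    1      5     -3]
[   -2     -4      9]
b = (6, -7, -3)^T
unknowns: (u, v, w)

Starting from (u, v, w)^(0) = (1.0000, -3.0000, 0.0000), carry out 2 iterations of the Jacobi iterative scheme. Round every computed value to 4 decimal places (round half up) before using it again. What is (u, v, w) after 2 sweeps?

(-1.2926, -1.8666, -1.4889)

Iteration 1:
  u = (6 - (2)·-3.0000 - (-1)·0.0000) / (-6) = -2.0000
  v = (-7 - (1)·1.0000 - (-3)·0.0000) / (5) = -1.6000
  w = (-3 - (-2)·1.0000 - (-4)·-3.0000) / (9) = -1.4444
Iteration 2:
  u = (6 - (2)·-1.6000 - (-1)·-1.4444) / (-6) = -1.2926
  v = (-7 - (1)·-2.0000 - (-3)·-1.4444) / (5) = -1.8666
  w = (-3 - (-2)·-2.0000 - (-4)·-1.6000) / (9) = -1.4889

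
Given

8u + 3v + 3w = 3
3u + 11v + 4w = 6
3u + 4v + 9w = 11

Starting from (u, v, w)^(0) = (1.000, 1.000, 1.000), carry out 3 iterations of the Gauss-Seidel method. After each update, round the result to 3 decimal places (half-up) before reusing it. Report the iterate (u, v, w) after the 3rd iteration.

Iteration 1:
  u = (3 - (3)·1.000 - (3)·1.000) / (8) = -0.375
  v = (6 - (3)·-0.375 - (4)·1.000) / (11) = 0.284
  w = (11 - (3)·-0.375 - (4)·0.284) / (9) = 1.221
Iteration 2:
  u = (3 - (3)·0.284 - (3)·1.221) / (8) = -0.189
  v = (6 - (3)·-0.189 - (4)·1.221) / (11) = 0.153
  w = (11 - (3)·-0.189 - (4)·0.153) / (9) = 1.217
Iteration 3:
  u = (3 - (3)·0.153 - (3)·1.217) / (8) = -0.139
  v = (6 - (3)·-0.139 - (4)·1.217) / (11) = 0.141
  w = (11 - (3)·-0.139 - (4)·0.141) / (9) = 1.206

(-0.139, 0.141, 1.206)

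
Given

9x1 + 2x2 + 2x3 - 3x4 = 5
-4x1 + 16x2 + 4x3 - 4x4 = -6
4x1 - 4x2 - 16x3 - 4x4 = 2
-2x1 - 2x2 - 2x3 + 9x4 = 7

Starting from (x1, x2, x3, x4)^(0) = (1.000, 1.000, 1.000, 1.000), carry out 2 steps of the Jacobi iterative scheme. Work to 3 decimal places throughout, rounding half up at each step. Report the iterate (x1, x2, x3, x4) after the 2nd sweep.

(1.148, 0.191, -0.344, 0.765)

Iteration 1:
  x1 = (5 - (2)·1.000 - (2)·1.000 - (-3)·1.000) / (9) = 0.444
  x2 = (-6 - (-4)·1.000 - (4)·1.000 - (-4)·1.000) / (16) = -0.125
  x3 = (2 - (4)·1.000 - (-4)·1.000 - (-4)·1.000) / (-16) = -0.375
  x4 = (7 - (-2)·1.000 - (-2)·1.000 - (-2)·1.000) / (9) = 1.444
Iteration 2:
  x1 = (5 - (2)·-0.125 - (2)·-0.375 - (-3)·1.444) / (9) = 1.148
  x2 = (-6 - (-4)·0.444 - (4)·-0.375 - (-4)·1.444) / (16) = 0.191
  x3 = (2 - (4)·0.444 - (-4)·-0.125 - (-4)·1.444) / (-16) = -0.344
  x4 = (7 - (-2)·0.444 - (-2)·-0.125 - (-2)·-0.375) / (9) = 0.765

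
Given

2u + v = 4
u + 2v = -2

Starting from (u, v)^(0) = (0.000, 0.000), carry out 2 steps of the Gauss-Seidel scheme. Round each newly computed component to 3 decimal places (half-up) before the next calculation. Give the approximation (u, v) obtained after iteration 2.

Iteration 1:
  u = (4 - (1)·0.000) / (2) = 2.000
  v = (-2 - (1)·2.000) / (2) = -2.000
Iteration 2:
  u = (4 - (1)·-2.000) / (2) = 3.000
  v = (-2 - (1)·3.000) / (2) = -2.500

(3.000, -2.500)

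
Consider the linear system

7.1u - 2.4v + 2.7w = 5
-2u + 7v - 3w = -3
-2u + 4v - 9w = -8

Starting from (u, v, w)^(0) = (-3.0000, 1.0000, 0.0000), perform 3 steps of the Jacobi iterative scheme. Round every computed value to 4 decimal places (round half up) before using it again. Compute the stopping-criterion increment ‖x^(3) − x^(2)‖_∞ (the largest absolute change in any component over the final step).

1.4080

Iteration 1:
  u = (5 - (-2.4)·1.0000 - (2.7)·0.0000) / (7.1) = 1.0423
  v = (-3 - (-2)·-3.0000 - (-3)·0.0000) / (7) = -1.2857
  w = (-8 - (-2)·-3.0000 - (4)·1.0000) / (-9) = 2.0000
Iteration 2:
  u = (5 - (-2.4)·-1.2857 - (2.7)·2.0000) / (7.1) = -0.4909
  v = (-3 - (-2)·1.0423 - (-3)·2.0000) / (7) = 0.7264
  w = (-8 - (-2)·1.0423 - (4)·-1.2857) / (-9) = 0.0858
Iteration 3:
  u = (5 - (-2.4)·0.7264 - (2.7)·0.0858) / (7.1) = 0.9171
  v = (-3 - (-2)·-0.4909 - (-3)·0.0858) / (7) = -0.5321
  w = (-8 - (-2)·-0.4909 - (4)·0.7264) / (-9) = 1.3208
Change: (1.4080, -1.2585, 1.2350) → max |·| = 1.4080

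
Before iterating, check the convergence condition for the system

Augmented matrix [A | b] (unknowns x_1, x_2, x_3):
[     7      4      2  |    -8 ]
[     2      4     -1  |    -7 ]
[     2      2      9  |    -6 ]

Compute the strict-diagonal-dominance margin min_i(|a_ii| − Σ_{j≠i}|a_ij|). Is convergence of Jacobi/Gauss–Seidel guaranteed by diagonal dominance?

row 1: |7| − (4+2) = 1
row 2: |4| − (2+1) = 1
row 3: |9| − (2+2) = 5
minimum over rows = 1 → strictly diagonally dominant (convergence guaranteed)

1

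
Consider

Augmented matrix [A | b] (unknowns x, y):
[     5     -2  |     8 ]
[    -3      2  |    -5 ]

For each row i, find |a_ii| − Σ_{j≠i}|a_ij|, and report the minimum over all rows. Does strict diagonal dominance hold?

-1

row 1: |5| − (2) = 3
row 2: |2| − (3) = -1
minimum over rows = -1 → not strictly diagonally dominant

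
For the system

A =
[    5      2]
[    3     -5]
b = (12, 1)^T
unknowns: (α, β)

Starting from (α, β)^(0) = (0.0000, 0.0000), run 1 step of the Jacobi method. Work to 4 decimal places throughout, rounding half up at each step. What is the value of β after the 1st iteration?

Iteration 1:
  α = (12 - (2)·0.0000) / (5) = 2.4000
  β = (1 - (3)·0.0000) / (-5) = -0.2000

-0.2000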